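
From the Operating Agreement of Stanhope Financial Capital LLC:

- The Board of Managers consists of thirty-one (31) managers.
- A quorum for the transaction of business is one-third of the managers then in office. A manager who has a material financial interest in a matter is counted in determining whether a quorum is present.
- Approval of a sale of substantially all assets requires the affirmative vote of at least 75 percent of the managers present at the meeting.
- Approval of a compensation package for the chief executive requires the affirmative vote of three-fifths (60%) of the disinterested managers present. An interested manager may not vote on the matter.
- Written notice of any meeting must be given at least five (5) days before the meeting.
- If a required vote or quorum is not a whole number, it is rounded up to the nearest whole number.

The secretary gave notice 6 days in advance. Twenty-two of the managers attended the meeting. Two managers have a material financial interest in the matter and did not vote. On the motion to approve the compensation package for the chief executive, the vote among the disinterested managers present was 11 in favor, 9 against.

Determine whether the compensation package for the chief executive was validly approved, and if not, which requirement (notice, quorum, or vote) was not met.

Invalid — vote requirement not satisfied.

Notice: 6 days given; 5 required (6 ≥ 5). Satisfied.
Quorum: 22 present (interested managers count toward quorum); quorum is 11. Satisfied.
Vote: the compensation package for the chief executive requires three-fifths of the disinterested managers present (22 − 2 = 20). 3/5 of 20 = 12, so 12 affirmative votes are needed; 11 voted in favor. Not satisfied.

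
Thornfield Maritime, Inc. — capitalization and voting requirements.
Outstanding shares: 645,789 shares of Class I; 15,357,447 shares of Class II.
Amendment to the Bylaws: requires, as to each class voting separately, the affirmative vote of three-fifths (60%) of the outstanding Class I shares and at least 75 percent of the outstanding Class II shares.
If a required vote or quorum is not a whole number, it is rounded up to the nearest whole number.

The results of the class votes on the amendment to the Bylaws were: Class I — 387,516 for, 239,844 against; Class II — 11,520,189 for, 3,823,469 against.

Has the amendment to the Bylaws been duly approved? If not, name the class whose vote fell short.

Approved — every class gave the required vote.

Class I: 3/5 of 645789 = 387473.40, rounded up to 387474; 387,474 required, 387,516 in favor — approved.
Class II: 3/4 of 15357447 = 11518085.25, rounded up to 11518086; 11,518,086 required, 11,520,189 in favor — approved.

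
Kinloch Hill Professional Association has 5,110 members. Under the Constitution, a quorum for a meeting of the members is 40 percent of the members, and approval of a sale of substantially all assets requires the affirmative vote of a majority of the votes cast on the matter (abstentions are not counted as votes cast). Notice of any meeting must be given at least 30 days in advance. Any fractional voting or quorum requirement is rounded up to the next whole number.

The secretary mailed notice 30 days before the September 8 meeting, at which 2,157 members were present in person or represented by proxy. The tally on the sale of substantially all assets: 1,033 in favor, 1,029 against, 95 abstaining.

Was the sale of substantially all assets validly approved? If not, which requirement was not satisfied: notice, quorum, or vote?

Valid — all requirements satisfied.

Notice: 30 days given; 30 required. Satisfied.
Quorum: 40% of 5,110 = 2,044; 2,157 present. Satisfied.
Vote: requires a majority of the votes cast (2,157 − 95 abstaining = 2,062); a majority of 2062 is 1032, so 1,032 needed; 1,033 in favor. Satisfied.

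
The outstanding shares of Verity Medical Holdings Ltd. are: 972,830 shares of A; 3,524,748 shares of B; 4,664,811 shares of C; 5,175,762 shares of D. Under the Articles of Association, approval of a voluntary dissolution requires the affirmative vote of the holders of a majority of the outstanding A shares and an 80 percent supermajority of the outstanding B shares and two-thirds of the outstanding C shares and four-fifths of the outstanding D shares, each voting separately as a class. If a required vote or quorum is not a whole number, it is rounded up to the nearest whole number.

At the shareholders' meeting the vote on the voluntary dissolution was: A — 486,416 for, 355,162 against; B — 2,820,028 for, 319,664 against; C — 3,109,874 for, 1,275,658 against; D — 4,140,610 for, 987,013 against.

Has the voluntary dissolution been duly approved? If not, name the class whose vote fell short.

A: a majority of 972830 is 486416; 486,416 required, 486,416 in favor — approved.
B: 4/5 of 3524748 = 2819798.40, rounded up to 2819799; 2,819,799 required, 2,820,028 in favor — approved.
C: 2/3 of 4664811 = 3109874; 3,109,874 required, 3,109,874 in favor — approved.
D: 4/5 of 5175762 = 4140609.60, rounded up to 4140610; 4,140,610 required, 4,140,610 in favor — approved.

Approved — every class gave the required vote.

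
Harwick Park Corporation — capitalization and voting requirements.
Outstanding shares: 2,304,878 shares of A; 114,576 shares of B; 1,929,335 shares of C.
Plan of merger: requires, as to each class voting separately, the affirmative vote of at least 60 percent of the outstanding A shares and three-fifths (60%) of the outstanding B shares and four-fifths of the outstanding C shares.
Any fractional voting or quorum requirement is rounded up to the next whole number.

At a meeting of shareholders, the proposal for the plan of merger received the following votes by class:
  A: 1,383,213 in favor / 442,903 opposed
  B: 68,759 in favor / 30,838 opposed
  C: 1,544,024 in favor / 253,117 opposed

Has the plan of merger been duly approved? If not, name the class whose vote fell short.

Approved — every class gave the required vote.

A: 3/5 of 2304878 = 1382926.80, rounded up to 1382927; 1,382,927 required, 1,383,213 in favor — approved.
B: 3/5 of 114576 = 68745.60, rounded up to 68746; 68,746 required, 68,759 in favor — approved.
C: 4/5 of 1929335 = 1543468; 1,543,468 required, 1,544,024 in favor — approved.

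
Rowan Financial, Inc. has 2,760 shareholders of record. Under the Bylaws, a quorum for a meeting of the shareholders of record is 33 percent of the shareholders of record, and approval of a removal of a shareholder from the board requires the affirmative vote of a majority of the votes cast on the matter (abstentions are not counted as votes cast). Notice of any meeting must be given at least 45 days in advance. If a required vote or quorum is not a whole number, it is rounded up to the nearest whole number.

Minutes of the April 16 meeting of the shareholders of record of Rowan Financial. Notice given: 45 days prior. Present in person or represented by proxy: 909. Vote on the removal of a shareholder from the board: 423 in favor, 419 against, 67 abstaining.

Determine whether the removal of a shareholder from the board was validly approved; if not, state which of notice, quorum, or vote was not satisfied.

Invalid — quorum requirement not satisfied.

Notice: 45 days given; 45 required. Satisfied.
Quorum: 33% of 2,760 = 910.80, rounded up to 911; 909 present. Not satisfied.
Vote: requires a majority of the votes cast (909 − 67 abstaining = 842); a majority of 842 is 422, so 422 needed; 423 in favor. Satisfied.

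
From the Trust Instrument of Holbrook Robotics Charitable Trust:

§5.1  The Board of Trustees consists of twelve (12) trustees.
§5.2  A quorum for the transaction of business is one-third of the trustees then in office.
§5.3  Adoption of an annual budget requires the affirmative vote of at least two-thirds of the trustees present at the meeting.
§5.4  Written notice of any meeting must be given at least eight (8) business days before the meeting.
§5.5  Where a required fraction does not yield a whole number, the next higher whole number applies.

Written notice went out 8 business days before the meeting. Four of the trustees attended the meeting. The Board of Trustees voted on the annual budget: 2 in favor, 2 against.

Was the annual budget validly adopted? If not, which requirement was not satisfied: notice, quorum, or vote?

Invalid — vote requirement not satisfied.

Notice: 8 business days given; 8 required (8 ≥ 8). Satisfied.
Quorum: 4 present; quorum is 4. Satisfied.
Vote: the annual budget requires two-thirds of the trustees present (4). 2/3 of 4 = 2.67, rounded up to 3, so 3 affirmative votes are needed; 2 voted in favor. Not satisfied.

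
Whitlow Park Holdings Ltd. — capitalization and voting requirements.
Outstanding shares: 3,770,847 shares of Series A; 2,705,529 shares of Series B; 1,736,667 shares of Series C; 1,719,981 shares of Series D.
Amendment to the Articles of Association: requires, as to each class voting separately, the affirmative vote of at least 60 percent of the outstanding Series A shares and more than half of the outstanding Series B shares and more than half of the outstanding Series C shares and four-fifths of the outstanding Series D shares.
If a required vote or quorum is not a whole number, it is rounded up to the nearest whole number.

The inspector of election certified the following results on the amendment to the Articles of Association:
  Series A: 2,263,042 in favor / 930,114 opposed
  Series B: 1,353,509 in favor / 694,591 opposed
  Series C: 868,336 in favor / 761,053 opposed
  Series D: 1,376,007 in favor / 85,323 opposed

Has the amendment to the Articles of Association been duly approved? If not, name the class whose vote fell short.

Approved — every class gave the required vote.

Series A: 3/5 of 3770847 = 2262508.20, rounded up to 2262509; 2,262,509 required, 2,263,042 in favor — approved.
Series B: a majority of 2705529 is 1352765; 1,352,765 required, 1,353,509 in favor — approved.
Series C: a majority of 1736667 is 868334; 868,334 required, 868,336 in favor — approved.
Series D: 4/5 of 1719981 = 1375984.80, rounded up to 1375985; 1,375,985 required, 1,376,007 in favor — approved.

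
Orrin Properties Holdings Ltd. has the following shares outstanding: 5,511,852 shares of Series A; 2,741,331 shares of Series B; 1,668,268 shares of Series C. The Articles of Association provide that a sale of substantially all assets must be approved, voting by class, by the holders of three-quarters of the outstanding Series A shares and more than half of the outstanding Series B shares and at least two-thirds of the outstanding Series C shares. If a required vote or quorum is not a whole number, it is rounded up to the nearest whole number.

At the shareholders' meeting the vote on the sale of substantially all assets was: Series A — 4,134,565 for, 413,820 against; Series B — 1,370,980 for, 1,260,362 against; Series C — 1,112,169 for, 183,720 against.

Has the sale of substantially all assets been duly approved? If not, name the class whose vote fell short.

Series A: 3/4 of 5511852 = 4133889; 4,133,889 required, 4,134,565 in favor — approved.
Series B: a majority of 2741331 is 1370666; 1,370,666 required, 1,370,980 in favor — approved.
Series C: 2/3 of 1668268 = 1112178.67, rounded up to 1112179; 1,112,179 required, 1,112,169 in favor — not approved.

Not approved — the Series C shares did not give the required vote.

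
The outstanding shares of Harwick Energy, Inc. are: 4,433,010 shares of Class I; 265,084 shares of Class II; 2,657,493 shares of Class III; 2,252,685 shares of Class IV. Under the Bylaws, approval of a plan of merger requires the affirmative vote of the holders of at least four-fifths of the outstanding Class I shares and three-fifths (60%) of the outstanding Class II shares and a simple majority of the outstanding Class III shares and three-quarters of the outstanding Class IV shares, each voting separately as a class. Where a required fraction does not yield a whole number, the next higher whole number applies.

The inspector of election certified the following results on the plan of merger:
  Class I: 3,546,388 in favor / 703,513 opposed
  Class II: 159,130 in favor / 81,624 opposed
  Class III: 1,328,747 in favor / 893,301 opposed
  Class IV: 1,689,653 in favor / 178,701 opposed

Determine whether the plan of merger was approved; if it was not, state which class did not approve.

Class I: 4/5 of 4433010 = 3546408; 3,546,408 required, 3,546,388 in favor — not approved.
Class II: 3/5 of 265084 = 159050.40, rounded up to 159051; 159,051 required, 159,130 in favor — approved.
Class III: a majority of 2657493 is 1328747; 1,328,747 required, 1,328,747 in favor — approved.
Class IV: 3/4 of 2252685 = 1689513.75, rounded up to 1689514; 1,689,514 required, 1,689,653 in favor — approved.

Not approved — the Class I shares did not give the required vote.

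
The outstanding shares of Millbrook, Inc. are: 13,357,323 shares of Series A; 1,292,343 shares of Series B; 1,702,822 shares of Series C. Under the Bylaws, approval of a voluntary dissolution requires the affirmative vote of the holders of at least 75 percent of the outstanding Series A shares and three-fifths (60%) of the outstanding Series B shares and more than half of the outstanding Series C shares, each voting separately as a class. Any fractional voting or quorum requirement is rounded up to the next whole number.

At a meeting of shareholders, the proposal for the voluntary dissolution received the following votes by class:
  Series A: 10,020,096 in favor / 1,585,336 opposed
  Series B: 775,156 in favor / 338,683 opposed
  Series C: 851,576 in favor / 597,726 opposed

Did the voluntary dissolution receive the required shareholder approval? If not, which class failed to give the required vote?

Series A: 3/4 of 13357323 = 10017992.25, rounded up to 10017993; 10,017,993 required, 10,020,096 in favor — approved.
Series B: 3/5 of 1292343 = 775405.80, rounded up to 775406; 775,406 required, 775,156 in favor — not approved.
Series C: a majority of 1702822 is 851412; 851,412 required, 851,576 in favor — approved.

Not approved — the Series B shares did not give the required vote.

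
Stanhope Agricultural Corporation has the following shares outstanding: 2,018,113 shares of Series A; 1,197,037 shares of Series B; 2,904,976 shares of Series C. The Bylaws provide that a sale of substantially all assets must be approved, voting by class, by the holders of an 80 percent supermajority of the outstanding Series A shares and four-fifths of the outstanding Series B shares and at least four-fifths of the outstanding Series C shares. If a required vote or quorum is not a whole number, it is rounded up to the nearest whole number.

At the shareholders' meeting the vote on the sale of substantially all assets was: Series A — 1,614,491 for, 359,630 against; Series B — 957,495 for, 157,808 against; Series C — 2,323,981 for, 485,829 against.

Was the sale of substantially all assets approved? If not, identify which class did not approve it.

Series A: 4/5 of 2018113 = 1614490.40, rounded up to 1614491; 1,614,491 required, 1,614,491 in favor — approved.
Series B: 4/5 of 1197037 = 957629.60, rounded up to 957630; 957,630 required, 957,495 in favor — not approved.
Series C: 4/5 of 2904976 = 2323980.80, rounded up to 2323981; 2,323,981 required, 2,323,981 in favor — approved.

Not approved — the Series B shares did not give the required vote.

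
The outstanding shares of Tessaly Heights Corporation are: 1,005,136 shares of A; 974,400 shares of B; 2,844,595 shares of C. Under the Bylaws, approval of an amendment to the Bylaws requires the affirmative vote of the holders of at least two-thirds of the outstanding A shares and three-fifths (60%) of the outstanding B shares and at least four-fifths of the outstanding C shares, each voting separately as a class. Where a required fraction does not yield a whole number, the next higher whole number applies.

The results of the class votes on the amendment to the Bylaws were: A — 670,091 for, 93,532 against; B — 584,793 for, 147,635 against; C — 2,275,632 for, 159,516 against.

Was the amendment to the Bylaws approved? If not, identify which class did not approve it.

Not approved — the C shares did not give the required vote.

A: 2/3 of 1005136 = 670090.67, rounded up to 670091; 670,091 required, 670,091 in favor — approved.
B: 3/5 of 974400 = 584640; 584,640 required, 584,793 in favor — approved.
C: 4/5 of 2844595 = 2275676; 2,275,676 required, 2,275,632 in favor — not approved.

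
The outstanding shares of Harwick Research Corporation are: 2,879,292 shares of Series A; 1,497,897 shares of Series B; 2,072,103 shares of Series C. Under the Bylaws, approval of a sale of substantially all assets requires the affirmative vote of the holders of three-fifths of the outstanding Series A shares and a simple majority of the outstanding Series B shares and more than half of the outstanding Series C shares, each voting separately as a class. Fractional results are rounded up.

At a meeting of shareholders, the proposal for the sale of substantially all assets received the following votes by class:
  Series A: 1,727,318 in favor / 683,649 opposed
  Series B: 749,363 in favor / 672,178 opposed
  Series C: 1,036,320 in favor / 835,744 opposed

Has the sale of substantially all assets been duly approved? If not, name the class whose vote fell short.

Not approved — the Series A shares did not give the required vote.

Series A: 3/5 of 2879292 = 1727575.20, rounded up to 1727576; 1,727,576 required, 1,727,318 in favor — not approved.
Series B: a majority of 1497897 is 748949; 748,949 required, 749,363 in favor — approved.
Series C: a majority of 2072103 is 1036052; 1,036,052 required, 1,036,320 in favor — approved.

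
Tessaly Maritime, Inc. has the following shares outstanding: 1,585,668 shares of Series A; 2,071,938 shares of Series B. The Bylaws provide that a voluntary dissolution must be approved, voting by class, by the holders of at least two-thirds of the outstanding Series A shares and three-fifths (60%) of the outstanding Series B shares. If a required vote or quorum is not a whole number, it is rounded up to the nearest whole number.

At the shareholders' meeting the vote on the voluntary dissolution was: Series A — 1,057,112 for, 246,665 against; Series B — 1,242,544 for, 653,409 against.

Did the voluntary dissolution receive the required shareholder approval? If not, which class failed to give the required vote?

Series A: 2/3 of 1585668 = 1057112; 1,057,112 required, 1,057,112 in favor — approved.
Series B: 3/5 of 2071938 = 1243162.80, rounded up to 1243163; 1,243,163 required, 1,242,544 in favor — not approved.

Not approved — the Series B shares did not give the required vote.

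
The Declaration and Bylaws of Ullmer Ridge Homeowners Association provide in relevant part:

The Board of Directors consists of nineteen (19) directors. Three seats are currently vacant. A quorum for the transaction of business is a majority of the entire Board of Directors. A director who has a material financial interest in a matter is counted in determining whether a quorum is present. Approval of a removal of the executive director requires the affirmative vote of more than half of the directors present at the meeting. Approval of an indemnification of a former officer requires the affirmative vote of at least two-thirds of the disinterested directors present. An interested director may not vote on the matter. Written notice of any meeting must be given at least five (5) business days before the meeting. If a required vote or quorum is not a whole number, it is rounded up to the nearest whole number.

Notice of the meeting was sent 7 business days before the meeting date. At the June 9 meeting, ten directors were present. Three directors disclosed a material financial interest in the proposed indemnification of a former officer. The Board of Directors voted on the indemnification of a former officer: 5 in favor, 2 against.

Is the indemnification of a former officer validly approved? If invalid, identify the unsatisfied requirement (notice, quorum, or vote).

Notice: 7 business days given; 5 required (7 ≥ 5). Satisfied.
Quorum: 10 present (interested directors count toward quorum); quorum is 10. Satisfied.
Vote: the indemnification of a former officer requires two-thirds of the disinterested directors present (10 − 3 = 7). 2/3 of 7 = 4.67, rounded up to 5, so 5 affirmative votes are needed; 5 voted in favor. Satisfied.

Valid — all requirements satisfied.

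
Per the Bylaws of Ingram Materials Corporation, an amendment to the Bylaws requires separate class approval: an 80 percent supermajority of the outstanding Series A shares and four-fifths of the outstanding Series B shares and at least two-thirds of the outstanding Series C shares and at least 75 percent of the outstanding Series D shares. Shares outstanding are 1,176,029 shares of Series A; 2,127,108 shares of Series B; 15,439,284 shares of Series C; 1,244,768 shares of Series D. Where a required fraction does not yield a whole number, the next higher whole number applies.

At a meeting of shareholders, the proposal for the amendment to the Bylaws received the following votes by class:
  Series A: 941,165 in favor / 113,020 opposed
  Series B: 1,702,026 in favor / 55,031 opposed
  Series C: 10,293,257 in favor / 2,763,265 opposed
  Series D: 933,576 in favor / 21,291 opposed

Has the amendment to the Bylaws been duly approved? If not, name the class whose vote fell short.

Series A: 4/5 of 1176029 = 940823.20, rounded up to 940824; 940,824 required, 941,165 in favor — approved.
Series B: 4/5 of 2127108 = 1701686.40, rounded up to 1701687; 1,701,687 required, 1,702,026 in favor — approved.
Series C: 2/3 of 15439284 = 10292856; 10,292,856 required, 10,293,257 in favor — approved.
Series D: 3/4 of 1244768 = 933576; 933,576 required, 933,576 in favor — approved.

Approved — every class gave the required vote.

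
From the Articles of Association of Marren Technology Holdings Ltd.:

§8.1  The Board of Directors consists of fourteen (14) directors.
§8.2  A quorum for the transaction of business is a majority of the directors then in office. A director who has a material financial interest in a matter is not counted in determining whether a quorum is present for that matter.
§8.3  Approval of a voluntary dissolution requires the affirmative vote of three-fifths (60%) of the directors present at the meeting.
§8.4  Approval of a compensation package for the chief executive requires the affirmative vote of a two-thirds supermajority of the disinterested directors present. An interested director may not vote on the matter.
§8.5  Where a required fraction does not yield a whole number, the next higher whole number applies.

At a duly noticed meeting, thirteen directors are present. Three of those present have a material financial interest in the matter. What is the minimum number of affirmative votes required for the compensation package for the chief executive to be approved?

7

The compensation package for the chief executive requires two-thirds of the disinterested directors present (13 − 3 = 10).
2/3 of 10 = 6.67, rounded up to 7.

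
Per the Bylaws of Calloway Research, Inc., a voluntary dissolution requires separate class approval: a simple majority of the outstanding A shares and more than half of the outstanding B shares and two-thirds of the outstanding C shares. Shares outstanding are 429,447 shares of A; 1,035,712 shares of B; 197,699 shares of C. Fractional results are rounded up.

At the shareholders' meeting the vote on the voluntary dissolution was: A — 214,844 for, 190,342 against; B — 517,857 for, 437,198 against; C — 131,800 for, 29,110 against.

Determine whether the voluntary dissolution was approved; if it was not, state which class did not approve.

A: a majority of 429447 is 214724; 214,724 required, 214,844 in favor — approved.
B: a majority of 1035712 is 517857; 517,857 required, 517,857 in favor — approved.
C: 2/3 of 197699 = 131799.33, rounded up to 131800; 131,800 required, 131,800 in favor — approved.

Approved — every class gave the required vote.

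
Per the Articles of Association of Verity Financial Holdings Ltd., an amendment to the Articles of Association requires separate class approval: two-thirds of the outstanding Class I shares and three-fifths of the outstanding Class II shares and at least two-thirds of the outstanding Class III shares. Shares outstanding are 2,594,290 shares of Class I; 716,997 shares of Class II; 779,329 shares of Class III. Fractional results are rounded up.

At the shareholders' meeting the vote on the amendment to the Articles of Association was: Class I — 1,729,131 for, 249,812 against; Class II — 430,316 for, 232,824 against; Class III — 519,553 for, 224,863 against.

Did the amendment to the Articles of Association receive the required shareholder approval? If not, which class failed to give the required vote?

Class I: 2/3 of 2594290 = 1729526.67, rounded up to 1729527; 1,729,527 required, 1,729,131 in favor — not approved.
Class II: 3/5 of 716997 = 430198.20, rounded up to 430199; 430,199 required, 430,316 in favor — approved.
Class III: 2/3 of 779329 = 519552.67, rounded up to 519553; 519,553 required, 519,553 in favor — approved.

Not approved — the Class I shares did not give the required vote.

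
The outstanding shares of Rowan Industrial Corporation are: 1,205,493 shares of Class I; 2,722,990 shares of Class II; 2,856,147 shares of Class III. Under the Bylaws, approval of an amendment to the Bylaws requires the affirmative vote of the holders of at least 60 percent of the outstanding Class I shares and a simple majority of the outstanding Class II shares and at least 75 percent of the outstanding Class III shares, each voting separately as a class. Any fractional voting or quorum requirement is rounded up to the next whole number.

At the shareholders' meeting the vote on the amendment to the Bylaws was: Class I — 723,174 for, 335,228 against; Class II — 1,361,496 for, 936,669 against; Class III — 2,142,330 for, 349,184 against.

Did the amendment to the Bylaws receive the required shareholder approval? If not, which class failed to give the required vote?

Not approved — the Class I shares did not give the required vote.

Class I: 3/5 of 1205493 = 723295.80, rounded up to 723296; 723,296 required, 723,174 in favor — not approved.
Class II: a majority of 2722990 is 1361496; 1,361,496 required, 1,361,496 in favor — approved.
Class III: 3/4 of 2856147 = 2142110.25, rounded up to 2142111; 2,142,111 required, 2,142,330 in favor — approved.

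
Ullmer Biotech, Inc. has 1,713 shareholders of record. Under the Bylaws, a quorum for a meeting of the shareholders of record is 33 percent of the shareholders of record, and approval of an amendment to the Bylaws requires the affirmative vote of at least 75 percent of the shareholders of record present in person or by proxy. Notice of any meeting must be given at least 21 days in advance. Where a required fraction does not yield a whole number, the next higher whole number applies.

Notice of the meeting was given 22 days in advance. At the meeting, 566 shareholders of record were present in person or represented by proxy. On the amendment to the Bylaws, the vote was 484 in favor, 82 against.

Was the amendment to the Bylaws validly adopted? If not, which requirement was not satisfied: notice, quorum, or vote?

Valid — all requirements satisfied.

Notice: 22 days given; 21 required. Satisfied.
Quorum: 33% of 1,713 = 565.29, rounded up to 566; 566 present. Satisfied.
Vote: requires three-fourths of those present (566); 3/4 of 566 = 424.50, rounded up to 425, so 425 needed; 484 in favor. Satisfied.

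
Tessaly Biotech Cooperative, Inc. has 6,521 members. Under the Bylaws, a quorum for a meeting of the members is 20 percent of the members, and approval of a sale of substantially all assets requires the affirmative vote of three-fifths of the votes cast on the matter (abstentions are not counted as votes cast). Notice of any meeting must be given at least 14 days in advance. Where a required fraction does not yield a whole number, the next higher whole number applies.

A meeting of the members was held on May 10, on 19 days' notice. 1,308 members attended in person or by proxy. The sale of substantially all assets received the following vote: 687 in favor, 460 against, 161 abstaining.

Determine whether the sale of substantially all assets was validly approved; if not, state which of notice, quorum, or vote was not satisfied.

Notice: 19 days given; 14 required. Satisfied.
Quorum: 20% of 6,521 = 1,304.20, rounded up to 1,305; 1,308 present. Satisfied.
Vote: requires three-fifths of the votes cast (1,308 − 161 abstaining = 1,147); 3/5 of 1147 = 688.20, rounded up to 689, so 689 needed; 687 in favor. Not satisfied.

Invalid — vote requirement not satisfied.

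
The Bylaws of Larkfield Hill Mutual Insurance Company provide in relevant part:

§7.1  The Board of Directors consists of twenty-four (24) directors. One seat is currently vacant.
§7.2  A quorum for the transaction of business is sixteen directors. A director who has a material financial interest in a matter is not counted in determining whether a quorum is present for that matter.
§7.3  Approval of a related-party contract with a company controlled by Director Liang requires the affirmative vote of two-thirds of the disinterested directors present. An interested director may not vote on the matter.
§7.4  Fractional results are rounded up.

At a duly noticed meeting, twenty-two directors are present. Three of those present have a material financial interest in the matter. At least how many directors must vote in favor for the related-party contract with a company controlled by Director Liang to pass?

The related-party contract with a company controlled by Director Liang requires two-thirds of the disinterested directors present (22 − 3 = 19).
2/3 of 19 = 12.67, rounded up to 13.

13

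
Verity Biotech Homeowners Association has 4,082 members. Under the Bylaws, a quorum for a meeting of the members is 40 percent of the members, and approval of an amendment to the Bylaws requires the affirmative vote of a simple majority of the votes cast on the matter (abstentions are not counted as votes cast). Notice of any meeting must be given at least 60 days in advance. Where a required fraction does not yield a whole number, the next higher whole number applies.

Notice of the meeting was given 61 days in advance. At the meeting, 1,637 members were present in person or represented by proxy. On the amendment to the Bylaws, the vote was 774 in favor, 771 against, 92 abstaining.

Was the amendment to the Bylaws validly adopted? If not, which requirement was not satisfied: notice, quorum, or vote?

Notice: 61 days given; 60 required. Satisfied.
Quorum: 40% of 4,082 = 1,632.80, rounded up to 1,633; 1,637 present. Satisfied.
Vote: requires a majority of the votes cast (1,637 − 92 abstaining = 1,545); a majority of 1545 is 773, so 773 needed; 774 in favor. Satisfied.

Valid — all requirements satisfied.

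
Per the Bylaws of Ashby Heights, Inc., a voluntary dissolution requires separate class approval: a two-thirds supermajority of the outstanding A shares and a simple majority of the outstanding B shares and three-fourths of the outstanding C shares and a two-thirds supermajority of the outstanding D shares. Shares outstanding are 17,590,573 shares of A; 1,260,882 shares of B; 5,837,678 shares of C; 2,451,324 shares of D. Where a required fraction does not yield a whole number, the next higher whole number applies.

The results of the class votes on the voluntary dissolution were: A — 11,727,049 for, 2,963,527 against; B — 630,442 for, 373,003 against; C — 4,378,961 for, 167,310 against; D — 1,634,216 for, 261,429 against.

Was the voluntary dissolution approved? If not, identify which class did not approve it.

Approved — every class gave the required vote.

A: 2/3 of 17590573 = 11727048.67, rounded up to 11727049; 11,727,049 required, 11,727,049 in favor — approved.
B: a majority of 1260882 is 630442; 630,442 required, 630,442 in favor — approved.
C: 3/4 of 5837678 = 4378258.50, rounded up to 4378259; 4,378,259 required, 4,378,961 in favor — approved.
D: 2/3 of 2451324 = 1634216; 1,634,216 required, 1,634,216 in favor — approved.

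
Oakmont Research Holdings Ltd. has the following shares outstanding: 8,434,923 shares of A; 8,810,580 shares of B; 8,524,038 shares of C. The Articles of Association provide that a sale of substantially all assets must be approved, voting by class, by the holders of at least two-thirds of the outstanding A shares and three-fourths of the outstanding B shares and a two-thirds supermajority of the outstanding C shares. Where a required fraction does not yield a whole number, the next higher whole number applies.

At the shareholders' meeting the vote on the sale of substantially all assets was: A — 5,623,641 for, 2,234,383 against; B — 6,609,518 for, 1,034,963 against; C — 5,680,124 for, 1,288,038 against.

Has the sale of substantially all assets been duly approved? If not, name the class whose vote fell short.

Not approved — the C shares did not give the required vote.

A: 2/3 of 8434923 = 5623282; 5,623,282 required, 5,623,641 in favor — approved.
B: 3/4 of 8810580 = 6607935; 6,607,935 required, 6,609,518 in favor — approved.
C: 2/3 of 8524038 = 5682692; 5,682,692 required, 5,680,124 in favor — not approved.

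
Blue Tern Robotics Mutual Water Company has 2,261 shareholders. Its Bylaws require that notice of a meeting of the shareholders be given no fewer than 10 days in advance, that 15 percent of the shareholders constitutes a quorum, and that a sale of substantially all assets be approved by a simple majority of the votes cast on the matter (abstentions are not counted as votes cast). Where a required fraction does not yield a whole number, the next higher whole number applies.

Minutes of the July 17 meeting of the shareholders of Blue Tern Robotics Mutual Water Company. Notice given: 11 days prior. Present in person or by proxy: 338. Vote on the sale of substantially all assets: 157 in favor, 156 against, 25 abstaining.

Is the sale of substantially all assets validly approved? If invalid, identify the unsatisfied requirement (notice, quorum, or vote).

Notice: 11 days given; 10 required. Satisfied.
Quorum: 15% of 2,261 = 339.15, rounded up to 340; 338 present. Not satisfied.
Vote: requires a majority of the votes cast (338 − 25 abstaining = 313); a majority of 313 is 157, so 157 needed; 157 in favor. Satisfied.

Invalid — quorum requirement not satisfied.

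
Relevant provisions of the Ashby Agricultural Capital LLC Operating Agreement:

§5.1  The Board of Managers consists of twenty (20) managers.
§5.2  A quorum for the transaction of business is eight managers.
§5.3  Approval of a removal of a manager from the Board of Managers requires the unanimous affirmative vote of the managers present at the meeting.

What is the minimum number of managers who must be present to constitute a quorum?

8

The quorum is fixed at 8.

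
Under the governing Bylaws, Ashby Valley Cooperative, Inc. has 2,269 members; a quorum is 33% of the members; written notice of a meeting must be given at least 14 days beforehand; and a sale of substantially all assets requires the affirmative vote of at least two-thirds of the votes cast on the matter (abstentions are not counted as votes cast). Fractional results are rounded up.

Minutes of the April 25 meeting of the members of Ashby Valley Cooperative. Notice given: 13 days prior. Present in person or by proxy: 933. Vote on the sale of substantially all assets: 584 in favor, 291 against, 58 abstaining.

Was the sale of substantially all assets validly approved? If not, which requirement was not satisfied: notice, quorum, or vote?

Invalid — notice requirement not satisfied.

Notice: 13 days given; 14 required. Not satisfied.
Quorum: 33% of 2,269 = 748.77, rounded up to 749; 933 present. Satisfied.
Vote: requires two-thirds of the votes cast (933 − 58 abstaining = 875); 2/3 of 875 = 583.33, rounded up to 584, so 584 needed; 584 in favor. Satisfied.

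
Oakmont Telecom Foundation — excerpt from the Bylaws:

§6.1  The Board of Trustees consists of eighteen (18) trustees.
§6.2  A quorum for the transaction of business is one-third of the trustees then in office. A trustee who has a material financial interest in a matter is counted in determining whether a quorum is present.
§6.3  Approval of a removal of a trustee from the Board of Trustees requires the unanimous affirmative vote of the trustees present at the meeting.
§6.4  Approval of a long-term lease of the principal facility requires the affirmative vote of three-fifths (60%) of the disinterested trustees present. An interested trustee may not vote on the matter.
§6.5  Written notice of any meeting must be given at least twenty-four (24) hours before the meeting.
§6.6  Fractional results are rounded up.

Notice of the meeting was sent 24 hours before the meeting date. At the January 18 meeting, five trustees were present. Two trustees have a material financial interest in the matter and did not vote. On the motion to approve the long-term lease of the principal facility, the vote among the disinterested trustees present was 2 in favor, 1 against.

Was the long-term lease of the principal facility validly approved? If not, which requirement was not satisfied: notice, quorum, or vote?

Notice: 24 hours given; 24 required (24 ≥ 24). Satisfied.
Quorum: 5 present (interested trustees count toward quorum); quorum is 6. Not satisfied.
Vote: the long-term lease of the principal facility requires three-fifths of the disinterested trustees present (5 − 2 = 3). 3/5 of 3 = 1.80, rounded up to 2, so 2 affirmative votes are needed; 2 voted in favor. Satisfied. (Moot — without a quorum no business can be validly transacted.)

Invalid — quorum requirement not satisfied.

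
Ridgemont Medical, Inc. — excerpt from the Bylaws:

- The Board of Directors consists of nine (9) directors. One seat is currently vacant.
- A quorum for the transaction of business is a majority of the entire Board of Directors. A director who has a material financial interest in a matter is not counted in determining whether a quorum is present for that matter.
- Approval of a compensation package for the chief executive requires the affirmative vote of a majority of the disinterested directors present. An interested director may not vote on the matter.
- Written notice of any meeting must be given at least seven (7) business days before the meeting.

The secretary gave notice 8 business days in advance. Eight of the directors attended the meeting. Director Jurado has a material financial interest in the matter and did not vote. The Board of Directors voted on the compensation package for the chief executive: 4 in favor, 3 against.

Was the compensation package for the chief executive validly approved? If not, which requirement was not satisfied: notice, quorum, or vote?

Notice: 8 business days given; 7 required (8 ≥ 7). Satisfied.
Quorum: 8 present, but the 1 interested director does not count, leaving 7. Quorum is 5. Satisfied.
Vote: the compensation package for the chief executive requires a majority of the disinterested directors present (8 − 1 = 7). A majority of 7 is 4, so 4 affirmative votes are needed; 4 voted in favor. Satisfied.

Valid — all requirements satisfied.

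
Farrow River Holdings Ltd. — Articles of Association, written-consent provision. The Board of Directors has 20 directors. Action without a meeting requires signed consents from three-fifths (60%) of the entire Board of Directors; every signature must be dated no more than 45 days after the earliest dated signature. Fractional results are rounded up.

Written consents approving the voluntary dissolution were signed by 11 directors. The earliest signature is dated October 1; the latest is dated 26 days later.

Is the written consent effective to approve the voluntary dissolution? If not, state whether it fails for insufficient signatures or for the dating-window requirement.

Signatures required: three-fifths (60%) of 20 — 3/5 of 20 = 12, so 12 needed; 11 signed. Insufficient.
Dating window: the latest signature is 26 days after the earliest; the limit is 45 days. Within the window.

Not effective — insufficient signatures.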